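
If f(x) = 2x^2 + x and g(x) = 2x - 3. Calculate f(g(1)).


g(1) = -1
f(-1) = 2*(-1)^2 + 1*(-1) = 1

1


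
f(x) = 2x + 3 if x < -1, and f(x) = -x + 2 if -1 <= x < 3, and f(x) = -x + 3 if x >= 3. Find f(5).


5 satisfies x >= 3
f(5) = -2

-2


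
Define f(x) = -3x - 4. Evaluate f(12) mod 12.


f(12) = -40
-40 mod 12 = 8

8


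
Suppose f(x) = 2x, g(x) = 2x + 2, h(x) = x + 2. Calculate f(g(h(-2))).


h(-2) = 0
g(0) = 2
f(2) = 4

4


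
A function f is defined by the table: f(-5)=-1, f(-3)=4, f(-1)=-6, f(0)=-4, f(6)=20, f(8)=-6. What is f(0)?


Reading from the table at x = 0

-4


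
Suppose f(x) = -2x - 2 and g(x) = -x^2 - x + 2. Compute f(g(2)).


g(2) = -4
f(-4) = 6

6


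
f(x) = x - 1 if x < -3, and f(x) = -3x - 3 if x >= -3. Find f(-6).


-7


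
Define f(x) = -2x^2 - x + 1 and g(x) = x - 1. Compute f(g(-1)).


g(-1) = -2
f(-2) = (-2)*(-2)^2 - 1*(-2) + 1 = -5

-5


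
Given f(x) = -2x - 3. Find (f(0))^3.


-27


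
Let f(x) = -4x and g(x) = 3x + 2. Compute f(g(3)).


g(3) = 11
f(11) = -44

-44


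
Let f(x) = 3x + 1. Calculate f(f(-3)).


f(-3) = -8
f(-8) = -23

-23


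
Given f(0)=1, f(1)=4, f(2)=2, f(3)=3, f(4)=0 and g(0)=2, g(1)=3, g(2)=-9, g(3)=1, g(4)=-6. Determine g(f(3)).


f(3) = 3
g(3) = 1

1


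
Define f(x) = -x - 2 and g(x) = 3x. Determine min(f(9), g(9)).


f(9) = -11
g(9) = 27
min = -11

-11


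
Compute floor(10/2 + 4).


10/2 = 5
5 + 4 = 9
floor(9) = 9

9


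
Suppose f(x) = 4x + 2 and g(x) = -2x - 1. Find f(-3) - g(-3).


-15


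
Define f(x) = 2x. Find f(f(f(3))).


f(3) = 6
f(6) = 12
f(12) = 24

24


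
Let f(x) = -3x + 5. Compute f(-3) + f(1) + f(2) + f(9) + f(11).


f(-3) = 14
f(1) = 2
f(2) = -1
f(9) = -22
f(11) = -28
Sum = -35

-35


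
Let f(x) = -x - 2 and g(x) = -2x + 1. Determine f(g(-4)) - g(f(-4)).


f(g(-4)) = -11
g(f(-4)) = -3
Difference = -8

-8


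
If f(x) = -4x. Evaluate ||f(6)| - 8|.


16


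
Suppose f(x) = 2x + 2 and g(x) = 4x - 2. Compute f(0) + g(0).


f(0) = 2
g(0) = -2
Sum = 0

0


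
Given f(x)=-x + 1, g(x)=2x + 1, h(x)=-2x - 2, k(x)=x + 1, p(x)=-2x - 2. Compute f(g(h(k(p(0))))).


p(0) = -2
k(-2) = -1
h(-1) = 0
g(0) = 1
f(1) = 0

0


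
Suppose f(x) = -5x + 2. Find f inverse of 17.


Solve -5x + 2 = 17
x = (17 - 2) / (-5) = -3

-3


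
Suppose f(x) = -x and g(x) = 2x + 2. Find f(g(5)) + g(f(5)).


f(g(5)) = -12
g(f(5)) = -8
Sum = -20

-20


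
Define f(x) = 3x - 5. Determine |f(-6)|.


f(-6) = -23
|-23| = 23

23


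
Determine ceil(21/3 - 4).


3


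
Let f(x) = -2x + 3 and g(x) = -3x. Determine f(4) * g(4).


f(4) = -5
g(4) = -12
Product = 60

60


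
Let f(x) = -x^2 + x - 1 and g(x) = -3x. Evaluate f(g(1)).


g(1) = -3
f(-3) = (-1)*(-3)^2 + 1*(-3) - 1 = -13

-13


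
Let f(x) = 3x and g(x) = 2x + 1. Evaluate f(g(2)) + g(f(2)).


f(g(2)) = 15
g(f(2)) = 13
Sum = 28

28


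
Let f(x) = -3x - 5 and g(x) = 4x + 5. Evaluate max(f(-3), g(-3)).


4


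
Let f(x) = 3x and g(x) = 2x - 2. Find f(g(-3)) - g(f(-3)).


f(g(-3)) = -24
g(f(-3)) = -20
Difference = -4

-4


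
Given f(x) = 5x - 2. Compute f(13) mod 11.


f(13) = 63
63 mod 11 = 8

8


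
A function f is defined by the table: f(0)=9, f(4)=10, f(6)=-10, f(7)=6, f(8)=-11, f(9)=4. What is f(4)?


Reading from the table at x = 4

10


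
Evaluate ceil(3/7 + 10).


3/7 = 0.4286
0.4286 + 10 = 10.4286
ceil(10.4286) = 11

11


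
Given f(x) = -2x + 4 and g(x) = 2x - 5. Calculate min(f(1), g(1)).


f(1) = 2
g(1) = -3
min = -3

-3


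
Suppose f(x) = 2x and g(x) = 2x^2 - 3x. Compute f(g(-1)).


g(-1) = 5
f(5) = 10

10


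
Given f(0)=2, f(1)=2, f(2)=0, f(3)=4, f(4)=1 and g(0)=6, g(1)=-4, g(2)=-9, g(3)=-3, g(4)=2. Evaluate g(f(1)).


-9


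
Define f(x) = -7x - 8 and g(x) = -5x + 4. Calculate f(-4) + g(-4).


f(-4) = 20
g(-4) = 24
Sum = 44

44


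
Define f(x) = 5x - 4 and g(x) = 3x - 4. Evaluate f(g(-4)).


-84


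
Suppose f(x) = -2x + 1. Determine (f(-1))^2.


f(-1) = 3
(3)^2 = 9

9


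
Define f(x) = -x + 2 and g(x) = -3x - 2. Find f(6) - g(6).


f(6) = -4
g(6) = -20
Difference = 16

16


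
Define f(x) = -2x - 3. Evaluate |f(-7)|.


f(-7) = 11
|11| = 11

11


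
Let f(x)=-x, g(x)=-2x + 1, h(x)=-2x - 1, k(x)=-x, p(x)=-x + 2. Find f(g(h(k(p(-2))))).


13


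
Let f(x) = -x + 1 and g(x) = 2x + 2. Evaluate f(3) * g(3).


f(3) = -2
g(3) = 8
Product = -16

-16


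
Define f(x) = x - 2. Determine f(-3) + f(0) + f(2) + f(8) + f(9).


6


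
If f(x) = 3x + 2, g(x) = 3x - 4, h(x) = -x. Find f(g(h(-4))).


h(-4) = 4
g(4) = 8
f(8) = 26

26


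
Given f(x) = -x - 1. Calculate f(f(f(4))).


f(4) = -5
f(-5) = 4
f(4) = -5

-5


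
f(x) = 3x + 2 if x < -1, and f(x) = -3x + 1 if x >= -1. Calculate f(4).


4 satisfies x >= -1
f(4) = -11

-11


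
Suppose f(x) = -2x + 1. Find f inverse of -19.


Solve -2x + 1 = -19
x = (-19 - 1) / (-2) = 10

10


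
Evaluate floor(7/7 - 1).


0


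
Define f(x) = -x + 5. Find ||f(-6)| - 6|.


f(-6) = 11
|11| = 11
|11 - 6| = 5

5


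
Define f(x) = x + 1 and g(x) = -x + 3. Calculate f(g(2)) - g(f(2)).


f(g(2)) = 2
g(f(2)) = 0
Difference = 2

2


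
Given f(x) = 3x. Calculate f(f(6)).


f(6) = 18
f(18) = 54

54


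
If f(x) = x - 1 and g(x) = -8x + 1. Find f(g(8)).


g(8) = -63
f(-63) = -64

-64


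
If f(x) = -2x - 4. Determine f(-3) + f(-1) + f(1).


-6


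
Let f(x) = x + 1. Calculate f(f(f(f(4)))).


f(4) = 5
f(5) = 6
f(6) = 7
f(7) = 8

8


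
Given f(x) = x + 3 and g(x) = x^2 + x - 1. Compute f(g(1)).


4


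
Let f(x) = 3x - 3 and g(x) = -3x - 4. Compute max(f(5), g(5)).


f(5) = 12
g(5) = -19
max = 12

12


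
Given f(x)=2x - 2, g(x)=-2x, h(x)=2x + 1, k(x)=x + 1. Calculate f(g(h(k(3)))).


-38


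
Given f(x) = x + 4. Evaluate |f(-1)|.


3


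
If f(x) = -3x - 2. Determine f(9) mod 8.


f(9) = -29
-29 mod 8 = 3

3


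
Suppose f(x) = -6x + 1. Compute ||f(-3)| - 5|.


f(-3) = 19
|19| = 19
|19 - 5| = 14

14


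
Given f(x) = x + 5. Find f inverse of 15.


Solve x + 5 = 15
x = (15 - 5) / 1 = 10

10


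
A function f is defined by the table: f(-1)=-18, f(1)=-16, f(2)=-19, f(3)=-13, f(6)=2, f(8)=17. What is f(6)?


Reading from the table at x = 6

2


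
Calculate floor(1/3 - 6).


-6


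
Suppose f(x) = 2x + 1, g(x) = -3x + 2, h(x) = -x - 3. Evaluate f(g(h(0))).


h(0) = -3
g(-3) = 11
f(11) = 23

23


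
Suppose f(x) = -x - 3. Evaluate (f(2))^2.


f(2) = -5
(-5)^2 = 25

25


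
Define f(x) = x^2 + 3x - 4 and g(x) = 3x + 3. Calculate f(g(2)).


g(2) = 9
f(9) = 1*(9)^2 + 3*(9) - 4 = 104

104


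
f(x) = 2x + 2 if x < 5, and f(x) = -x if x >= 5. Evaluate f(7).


-7


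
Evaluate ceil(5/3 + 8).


5/3 = 1.6667
1.6667 + 8 = 9.6667
ceil(9.6667) = 10

10


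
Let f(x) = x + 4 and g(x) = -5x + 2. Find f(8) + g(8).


f(8) = 12
g(8) = -38
Sum = -26

-26


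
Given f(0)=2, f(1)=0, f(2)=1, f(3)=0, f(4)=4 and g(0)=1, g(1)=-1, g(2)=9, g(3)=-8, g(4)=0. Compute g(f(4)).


f(4) = 4
g(4) = 0

0


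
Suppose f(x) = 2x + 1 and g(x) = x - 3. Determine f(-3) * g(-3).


f(-3) = -5
g(-3) = -6
Product = 30

30


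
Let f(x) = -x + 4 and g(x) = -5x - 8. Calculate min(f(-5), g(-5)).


f(-5) = 9
g(-5) = 17
min = 9

9


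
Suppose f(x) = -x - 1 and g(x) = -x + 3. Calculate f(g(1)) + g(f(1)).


2


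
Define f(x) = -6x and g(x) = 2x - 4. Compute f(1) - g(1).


f(1) = -6
g(1) = -2
Difference = -4

-4


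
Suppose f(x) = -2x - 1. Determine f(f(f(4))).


f(4) = -9
f(-9) = 17
f(17) = -35

-35


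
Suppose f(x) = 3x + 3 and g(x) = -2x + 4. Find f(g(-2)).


g(-2) = 8
f(8) = 27

27


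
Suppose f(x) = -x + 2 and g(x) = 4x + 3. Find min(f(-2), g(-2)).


f(-2) = 4
g(-2) = -5
min = -5

-5


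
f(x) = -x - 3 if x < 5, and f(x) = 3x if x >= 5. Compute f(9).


27


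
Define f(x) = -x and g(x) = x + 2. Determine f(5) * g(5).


-35


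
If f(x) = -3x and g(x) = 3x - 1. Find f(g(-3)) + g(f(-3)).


f(g(-3)) = 30
g(f(-3)) = 26
Sum = 56

56


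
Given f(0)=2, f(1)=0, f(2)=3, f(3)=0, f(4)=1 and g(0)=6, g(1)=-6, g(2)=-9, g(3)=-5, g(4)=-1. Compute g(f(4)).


f(4) = 1
g(1) = -6

-6


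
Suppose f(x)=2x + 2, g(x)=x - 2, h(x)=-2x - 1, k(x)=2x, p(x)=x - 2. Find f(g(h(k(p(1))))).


4


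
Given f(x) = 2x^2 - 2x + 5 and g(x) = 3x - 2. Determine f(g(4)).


185


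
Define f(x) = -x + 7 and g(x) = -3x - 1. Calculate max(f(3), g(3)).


f(3) = 4
g(3) = -10
max = 4

4


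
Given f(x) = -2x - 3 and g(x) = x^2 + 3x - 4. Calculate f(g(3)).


g(3) = 14
f(14) = -31

-31


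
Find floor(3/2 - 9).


3/2 = 1.5
1.5 - 9 = -7.5
floor(-7.5) = -8

-8


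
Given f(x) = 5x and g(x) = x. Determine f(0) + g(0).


0


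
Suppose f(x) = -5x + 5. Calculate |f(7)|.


f(7) = -30
|-30| = 30

30


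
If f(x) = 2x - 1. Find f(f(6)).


f(6) = 11
f(11) = 21

21


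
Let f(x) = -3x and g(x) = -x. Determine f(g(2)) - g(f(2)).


f(g(2)) = 6
g(f(2)) = 6
Difference = 0

0


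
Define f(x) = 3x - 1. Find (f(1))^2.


f(1) = 2
(2)^2 = 4

4


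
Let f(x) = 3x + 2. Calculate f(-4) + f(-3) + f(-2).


f(-4) = -10
f(-3) = -7
f(-2) = -4
Sum = -21

-21


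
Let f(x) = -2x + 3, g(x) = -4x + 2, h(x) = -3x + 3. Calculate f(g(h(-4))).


119


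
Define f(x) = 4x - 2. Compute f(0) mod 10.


f(0) = -2
-2 mod 10 = 8

8


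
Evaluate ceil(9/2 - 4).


9/2 = 4.5
4.5 - 4 = 0.5
ceil(0.5) = 1

1


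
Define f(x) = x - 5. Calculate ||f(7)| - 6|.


4


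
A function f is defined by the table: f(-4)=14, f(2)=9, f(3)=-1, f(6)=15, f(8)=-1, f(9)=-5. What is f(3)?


-1


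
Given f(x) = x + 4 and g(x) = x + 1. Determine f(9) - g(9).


f(9) = 13
g(9) = 10
Difference = 3

3


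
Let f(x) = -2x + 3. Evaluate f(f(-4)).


-19


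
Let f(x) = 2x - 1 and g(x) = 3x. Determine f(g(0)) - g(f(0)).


f(g(0)) = -1
g(f(0)) = -3
Difference = 2

2


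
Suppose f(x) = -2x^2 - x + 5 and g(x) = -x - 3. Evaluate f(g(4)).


-86


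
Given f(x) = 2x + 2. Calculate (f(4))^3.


f(4) = 10
(10)^3 = 1000

1000


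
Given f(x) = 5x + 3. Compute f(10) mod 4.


f(10) = 53
53 mod 4 = 1

1


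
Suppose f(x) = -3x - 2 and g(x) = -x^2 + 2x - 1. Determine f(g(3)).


g(3) = -4
f(-4) = 10

10


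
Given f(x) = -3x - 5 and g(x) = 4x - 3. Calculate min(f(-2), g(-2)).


f(-2) = 1
g(-2) = -11
min = -11

-11


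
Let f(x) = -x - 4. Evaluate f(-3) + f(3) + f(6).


-18


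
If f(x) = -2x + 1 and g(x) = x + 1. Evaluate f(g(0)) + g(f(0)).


1


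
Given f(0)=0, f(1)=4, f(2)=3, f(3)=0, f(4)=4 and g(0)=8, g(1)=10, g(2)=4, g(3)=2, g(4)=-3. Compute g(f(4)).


-3


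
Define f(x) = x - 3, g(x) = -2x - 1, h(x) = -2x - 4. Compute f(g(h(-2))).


-4


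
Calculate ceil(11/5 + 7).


10


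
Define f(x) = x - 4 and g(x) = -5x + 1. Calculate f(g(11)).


g(11) = -54
f(-54) = -58

-58


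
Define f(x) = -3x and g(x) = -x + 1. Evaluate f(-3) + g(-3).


f(-3) = 9
g(-3) = 4
Sum = 13

13


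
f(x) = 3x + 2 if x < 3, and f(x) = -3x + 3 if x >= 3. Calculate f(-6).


-6 satisfies x < 3
f(-6) = -16

-16


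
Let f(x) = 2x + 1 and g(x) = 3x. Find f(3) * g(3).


f(3) = 7
g(3) = 9
Product = 63

63


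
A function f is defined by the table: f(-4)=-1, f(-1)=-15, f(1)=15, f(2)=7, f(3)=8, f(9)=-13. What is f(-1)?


Reading from the table at x = -1

-15


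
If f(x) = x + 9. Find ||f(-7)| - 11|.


f(-7) = 2
|2| = 2
|2 - 11| = 9

9


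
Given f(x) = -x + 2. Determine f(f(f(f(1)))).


f(1) = 1
f(1) = 1
f(1) = 1
f(1) = 1

1


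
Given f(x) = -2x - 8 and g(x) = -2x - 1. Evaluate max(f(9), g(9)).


f(9) = -26
g(9) = -19
max = -19

-19


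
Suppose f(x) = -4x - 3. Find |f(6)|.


f(6) = -27
|-27| = 27

27


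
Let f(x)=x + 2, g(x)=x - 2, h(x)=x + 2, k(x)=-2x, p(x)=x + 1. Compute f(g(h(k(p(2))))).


p(2) = 3
k(3) = -6
h(-6) = -4
g(-4) = -6
f(-6) = -4

-4


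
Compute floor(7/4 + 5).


7/4 = 1.75
1.75 + 5 = 6.75
floor(6.75) = 6

6


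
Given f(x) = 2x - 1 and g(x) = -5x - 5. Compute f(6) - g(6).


f(6) = 11
g(6) = -35
Difference = 46

46


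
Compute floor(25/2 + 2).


25/2 = 12.5
12.5 + 2 = 14.5
floor(14.5) = 14

14


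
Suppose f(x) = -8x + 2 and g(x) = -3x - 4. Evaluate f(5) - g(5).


f(5) = -38
g(5) = -19
Difference = -19

-19


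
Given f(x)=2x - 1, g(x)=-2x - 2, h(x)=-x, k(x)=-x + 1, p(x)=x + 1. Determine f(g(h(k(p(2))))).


p(2) = 3
k(3) = -2
h(-2) = 2
g(2) = -6
f(-6) = -13

-13


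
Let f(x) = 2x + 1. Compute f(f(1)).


f(1) = 3
f(3) = 7

7


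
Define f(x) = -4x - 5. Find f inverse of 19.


-6


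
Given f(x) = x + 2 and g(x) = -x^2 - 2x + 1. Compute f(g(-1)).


4


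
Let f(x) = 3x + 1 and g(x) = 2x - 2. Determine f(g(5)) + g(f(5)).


f(g(5)) = 25
g(f(5)) = 30
Sum = 55

55


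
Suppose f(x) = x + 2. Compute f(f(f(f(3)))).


f(3) = 5
f(5) = 7
f(7) = 9
f(9) = 11

11


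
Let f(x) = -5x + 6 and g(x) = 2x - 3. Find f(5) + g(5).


f(5) = -19
g(5) = 7
Sum = -12

-12


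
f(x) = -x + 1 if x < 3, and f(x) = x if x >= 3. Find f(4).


4 satisfies x >= 3
f(4) = 4

4


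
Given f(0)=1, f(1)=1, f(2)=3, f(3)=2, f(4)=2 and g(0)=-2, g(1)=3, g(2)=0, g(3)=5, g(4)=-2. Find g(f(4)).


f(4) = 2
g(2) = 0

0


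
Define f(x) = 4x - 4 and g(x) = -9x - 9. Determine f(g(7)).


g(7) = -72
f(-72) = -292

-292


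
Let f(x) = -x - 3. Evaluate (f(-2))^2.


f(-2) = -1
(-1)^2 = 1

1


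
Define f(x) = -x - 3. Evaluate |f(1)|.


4


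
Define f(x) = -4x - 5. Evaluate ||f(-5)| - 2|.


f(-5) = 15
|15| = 15
|15 - 2| = 13

13


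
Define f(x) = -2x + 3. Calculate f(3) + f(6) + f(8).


-25


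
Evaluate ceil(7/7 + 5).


6


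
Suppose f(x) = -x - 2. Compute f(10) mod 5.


3


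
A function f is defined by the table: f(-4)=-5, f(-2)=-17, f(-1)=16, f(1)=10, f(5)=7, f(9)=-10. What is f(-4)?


Reading from the table at x = -4

-5


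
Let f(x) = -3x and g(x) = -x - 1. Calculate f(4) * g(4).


60


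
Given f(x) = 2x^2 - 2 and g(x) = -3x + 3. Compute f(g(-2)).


g(-2) = 9
f(9) = 2*(9)^2 - 2 = 160

160


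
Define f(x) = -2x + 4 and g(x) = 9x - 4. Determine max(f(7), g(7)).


f(7) = -10
g(7) = 59
max = 59

59


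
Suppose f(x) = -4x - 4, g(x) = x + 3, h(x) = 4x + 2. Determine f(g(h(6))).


h(6) = 26
g(26) = 29
f(29) = -120

-120


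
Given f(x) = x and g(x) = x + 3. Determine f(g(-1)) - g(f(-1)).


f(g(-1)) = 2
g(f(-1)) = 2
Difference = 0

0


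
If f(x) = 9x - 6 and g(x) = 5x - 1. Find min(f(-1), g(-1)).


-15


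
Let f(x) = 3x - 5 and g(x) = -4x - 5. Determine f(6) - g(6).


f(6) = 13
g(6) = -29
Difference = 42

42


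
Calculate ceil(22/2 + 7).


22/2 = 11
11 + 7 = 18
ceil(18) = 18

18


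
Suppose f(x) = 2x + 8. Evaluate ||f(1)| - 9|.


f(1) = 10
|10| = 10
|10 - 9| = 1

1


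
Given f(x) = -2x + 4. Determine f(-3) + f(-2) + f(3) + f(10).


f(-3) = 10
f(-2) = 8
f(3) = -2
f(10) = -16
Sum = 0

0


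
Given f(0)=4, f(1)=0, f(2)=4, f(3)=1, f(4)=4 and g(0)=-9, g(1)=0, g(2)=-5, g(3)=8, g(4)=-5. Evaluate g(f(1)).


-9


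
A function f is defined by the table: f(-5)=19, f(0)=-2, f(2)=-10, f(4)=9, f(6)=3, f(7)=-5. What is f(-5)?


Reading from the table at x = -5

19


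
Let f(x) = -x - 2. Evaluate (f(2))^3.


-64


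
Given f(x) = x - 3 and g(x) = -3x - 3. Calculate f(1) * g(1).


f(1) = -2
g(1) = -6
Product = 12

12


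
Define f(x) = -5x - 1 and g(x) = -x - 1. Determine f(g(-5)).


g(-5) = 4
f(4) = -21

-21


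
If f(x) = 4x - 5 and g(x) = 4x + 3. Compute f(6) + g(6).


f(6) = 19
g(6) = 27
Sum = 46

46


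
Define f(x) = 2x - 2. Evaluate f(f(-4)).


f(-4) = -10
f(-10) = -22

-22


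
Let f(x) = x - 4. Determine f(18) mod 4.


f(18) = 14
14 mod 4 = 2

2


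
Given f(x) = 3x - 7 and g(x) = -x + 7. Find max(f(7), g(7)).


f(7) = 14
g(7) = 0
max = 14

14


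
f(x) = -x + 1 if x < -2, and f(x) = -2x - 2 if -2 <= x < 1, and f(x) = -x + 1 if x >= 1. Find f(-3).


-3 satisfies x < -2
f(-3) = 4

4


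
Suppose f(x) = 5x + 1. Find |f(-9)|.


f(-9) = -44
|-44| = 44

44


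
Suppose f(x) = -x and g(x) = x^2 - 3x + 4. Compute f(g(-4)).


g(-4) = 32
f(32) = -32

-32


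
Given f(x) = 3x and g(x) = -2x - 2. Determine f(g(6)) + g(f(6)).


f(g(6)) = -42
g(f(6)) = -38
Sum = -80

-80


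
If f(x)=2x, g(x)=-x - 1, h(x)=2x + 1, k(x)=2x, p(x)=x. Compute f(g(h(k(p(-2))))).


p(-2) = -2
k(-2) = -4
h(-4) = -7
g(-7) = 6
f(6) = 12

12


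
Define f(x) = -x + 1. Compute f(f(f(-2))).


f(-2) = 3
f(3) = -2
f(-2) = 3

3


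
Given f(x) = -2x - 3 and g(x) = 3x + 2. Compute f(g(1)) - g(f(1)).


f(g(1)) = -13
g(f(1)) = -13
Difference = 0

0


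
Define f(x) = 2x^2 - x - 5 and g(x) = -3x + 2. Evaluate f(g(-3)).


g(-3) = 11
f(11) = 2*(11)^2 - 1*(11) - 5 = 226

226


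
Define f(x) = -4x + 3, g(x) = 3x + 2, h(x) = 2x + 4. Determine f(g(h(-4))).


h(-4) = -4
g(-4) = -10
f(-10) = 43

43


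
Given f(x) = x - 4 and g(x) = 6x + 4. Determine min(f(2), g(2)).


f(2) = -2
g(2) = 16
min = -2

-2


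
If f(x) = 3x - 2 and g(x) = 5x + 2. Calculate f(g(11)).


g(11) = 57
f(57) = 169

169


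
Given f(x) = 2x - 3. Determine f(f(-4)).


f(-4) = -11
f(-11) = -25

-25


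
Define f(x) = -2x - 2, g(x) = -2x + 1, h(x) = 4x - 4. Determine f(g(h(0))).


h(0) = -4
g(-4) = 9
f(9) = -20

-20


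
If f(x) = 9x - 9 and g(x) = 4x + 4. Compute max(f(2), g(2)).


f(2) = 9
g(2) = 12
max = 12

12


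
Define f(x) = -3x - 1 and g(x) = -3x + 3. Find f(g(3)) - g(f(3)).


f(g(3)) = 17
g(f(3)) = 33
Difference = -16

-16


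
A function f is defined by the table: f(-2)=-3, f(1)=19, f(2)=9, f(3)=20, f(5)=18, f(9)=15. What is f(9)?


15


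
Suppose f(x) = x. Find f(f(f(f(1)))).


f(1) = 1
f(1) = 1
f(1) = 1
f(1) = 1

1


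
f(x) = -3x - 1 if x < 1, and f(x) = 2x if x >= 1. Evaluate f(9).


18


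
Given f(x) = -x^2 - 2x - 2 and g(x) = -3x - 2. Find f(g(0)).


g(0) = -2
f(-2) = (-1)*(-2)^2 - 2*(-2) - 2 = -2

-2


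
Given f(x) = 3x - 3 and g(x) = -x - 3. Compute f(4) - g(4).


f(4) = 9
g(4) = -7
Difference = 16

16


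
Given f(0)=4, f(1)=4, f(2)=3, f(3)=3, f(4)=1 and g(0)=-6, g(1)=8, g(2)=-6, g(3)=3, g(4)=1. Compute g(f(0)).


f(0) = 4
g(4) = 1

1


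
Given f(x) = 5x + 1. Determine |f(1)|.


6


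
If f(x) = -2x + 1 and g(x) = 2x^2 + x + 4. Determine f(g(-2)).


-19


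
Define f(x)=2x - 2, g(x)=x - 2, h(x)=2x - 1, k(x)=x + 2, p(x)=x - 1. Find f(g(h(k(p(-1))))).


-8


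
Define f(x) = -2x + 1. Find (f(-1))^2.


f(-1) = 3
(3)^2 = 9

9


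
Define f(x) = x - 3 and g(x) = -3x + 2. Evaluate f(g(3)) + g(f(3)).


f(g(3)) = -10
g(f(3)) = 2
Sum = -8

-8


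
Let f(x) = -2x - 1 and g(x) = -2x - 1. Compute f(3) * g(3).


49


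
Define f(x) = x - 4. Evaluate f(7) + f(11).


10


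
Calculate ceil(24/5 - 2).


24/5 = 4.8
4.8 - 2 = 2.8
ceil(2.8) = 3

3


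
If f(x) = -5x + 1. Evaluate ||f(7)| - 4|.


f(7) = -34
|-34| = 34
|34 - 4| = 30

30


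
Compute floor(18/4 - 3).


18/4 = 4.5
4.5 - 3 = 1.5
floor(1.5) = 1

1


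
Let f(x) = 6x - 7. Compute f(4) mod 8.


f(4) = 17
17 mod 8 = 1

1


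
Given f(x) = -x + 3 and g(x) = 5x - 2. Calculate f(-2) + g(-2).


-7


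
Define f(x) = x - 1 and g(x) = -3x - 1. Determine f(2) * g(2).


f(2) = 1
g(2) = -7
Product = -7

-7


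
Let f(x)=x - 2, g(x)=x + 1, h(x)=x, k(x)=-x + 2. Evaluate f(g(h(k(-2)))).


k(-2) = 4
h(4) = 4
g(4) = 5
f(5) = 3

3


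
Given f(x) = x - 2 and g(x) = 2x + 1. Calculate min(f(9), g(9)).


f(9) = 7
g(9) = 19
min = 7

7


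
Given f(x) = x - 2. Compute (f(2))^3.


f(2) = 0
(0)^3 = 0

0


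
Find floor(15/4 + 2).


15/4 = 3.75
3.75 + 2 = 5.75
floor(5.75) = 5

5


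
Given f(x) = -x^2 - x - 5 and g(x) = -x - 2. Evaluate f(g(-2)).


g(-2) = 0
f(0) = (-1)*(0)^2 - 1*(0) - 5 = -5

-5


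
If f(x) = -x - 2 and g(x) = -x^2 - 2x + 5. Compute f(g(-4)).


g(-4) = -3
f(-3) = 1

1


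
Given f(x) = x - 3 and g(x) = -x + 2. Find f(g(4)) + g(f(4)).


f(g(4)) = -5
g(f(4)) = 1
Sum = -4

-4


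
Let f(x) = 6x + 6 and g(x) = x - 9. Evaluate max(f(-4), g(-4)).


f(-4) = -18
g(-4) = -13
max = -13

-13


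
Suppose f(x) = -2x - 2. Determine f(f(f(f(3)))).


f(3) = -8
f(-8) = 14
f(14) = -30
f(-30) = 58

58


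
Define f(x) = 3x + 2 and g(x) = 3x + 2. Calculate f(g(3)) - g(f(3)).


f(g(3)) = 35
g(f(3)) = 35
Difference = 0

0


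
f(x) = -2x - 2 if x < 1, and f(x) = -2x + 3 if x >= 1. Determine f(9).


9 satisfies x >= 1
f(9) = -15

-15


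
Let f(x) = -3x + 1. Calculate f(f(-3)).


f(-3) = 10
f(10) = -29

-29


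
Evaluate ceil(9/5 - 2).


0


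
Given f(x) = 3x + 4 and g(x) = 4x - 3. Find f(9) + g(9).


f(9) = 31
g(9) = 33
Sum = 64

64


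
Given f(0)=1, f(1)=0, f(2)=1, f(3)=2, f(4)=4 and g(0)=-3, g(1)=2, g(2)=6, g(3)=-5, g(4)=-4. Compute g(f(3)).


f(3) = 2
g(2) = 6

6


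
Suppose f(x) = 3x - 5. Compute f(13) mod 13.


f(13) = 34
34 mod 13 = 8

8


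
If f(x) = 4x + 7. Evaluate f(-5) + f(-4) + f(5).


f(-5) = -13
f(-4) = -9
f(5) = 27
Sum = 5

5


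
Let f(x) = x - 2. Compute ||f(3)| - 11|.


f(3) = 1
|1| = 1
|1 - 11| = 10

10


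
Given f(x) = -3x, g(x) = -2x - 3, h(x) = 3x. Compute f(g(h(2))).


h(2) = 6
g(6) = -15
f(-15) = 45

45


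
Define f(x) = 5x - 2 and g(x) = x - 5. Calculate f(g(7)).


8


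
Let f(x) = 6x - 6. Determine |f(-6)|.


f(-6) = -42
|-42| = 42

42


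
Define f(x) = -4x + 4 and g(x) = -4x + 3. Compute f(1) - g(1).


f(1) = 0
g(1) = -1
Difference = 1

1


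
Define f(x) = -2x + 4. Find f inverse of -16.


Solve -2x + 4 = -16
x = (-16 - 4) / (-2) = 10

10


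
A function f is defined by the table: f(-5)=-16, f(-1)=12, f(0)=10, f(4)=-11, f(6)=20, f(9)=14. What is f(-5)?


Reading from the table at x = -5

-16


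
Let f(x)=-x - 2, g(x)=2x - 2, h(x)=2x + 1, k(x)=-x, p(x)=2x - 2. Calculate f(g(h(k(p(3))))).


p(3) = 4
k(4) = -4
h(-4) = -7
g(-7) = -16
f(-16) = 14

14


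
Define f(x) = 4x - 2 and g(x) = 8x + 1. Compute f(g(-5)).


-158


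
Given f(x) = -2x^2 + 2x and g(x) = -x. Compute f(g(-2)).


g(-2) = 2
f(2) = (-2)*(2)^2 + 2*(2) = -4

-4


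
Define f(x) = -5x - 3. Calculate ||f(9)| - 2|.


f(9) = -48
|-48| = 48
|48 - 2| = 46

46


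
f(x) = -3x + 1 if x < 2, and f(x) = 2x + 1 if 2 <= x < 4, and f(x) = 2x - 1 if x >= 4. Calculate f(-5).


16


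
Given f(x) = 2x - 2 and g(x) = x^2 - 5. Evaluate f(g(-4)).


g(-4) = 11
f(11) = 20

20


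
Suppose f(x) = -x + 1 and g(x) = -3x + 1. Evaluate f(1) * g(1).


f(1) = 0
g(1) = -2
Product = 0

0


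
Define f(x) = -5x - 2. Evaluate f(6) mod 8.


f(6) = -32
-32 mod 8 = 0

0


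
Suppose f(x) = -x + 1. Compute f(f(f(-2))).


f(-2) = 3
f(3) = -2
f(-2) = 3

3


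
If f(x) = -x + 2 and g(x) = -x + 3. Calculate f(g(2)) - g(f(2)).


f(g(2)) = 1
g(f(2)) = 3
Difference = -2

-2


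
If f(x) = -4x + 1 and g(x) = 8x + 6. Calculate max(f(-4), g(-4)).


f(-4) = 17
g(-4) = -26
max = 17

17


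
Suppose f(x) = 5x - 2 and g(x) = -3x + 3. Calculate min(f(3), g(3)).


f(3) = 13
g(3) = -6
min = -6

-6


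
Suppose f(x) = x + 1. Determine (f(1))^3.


f(1) = 2
(2)^3 = 8

8


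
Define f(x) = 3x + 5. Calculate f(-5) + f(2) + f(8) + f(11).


f(-5) = -10
f(2) = 11
f(8) = 29
f(11) = 38
Sum = 68

68


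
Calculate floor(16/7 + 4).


6


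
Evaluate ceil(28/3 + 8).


28/3 = 9.3333
9.3333 + 8 = 17.3333
ceil(17.3333) = 18

18


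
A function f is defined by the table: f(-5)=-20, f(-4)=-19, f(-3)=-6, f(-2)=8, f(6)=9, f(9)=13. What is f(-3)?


Reading from the table at x = -3

-6


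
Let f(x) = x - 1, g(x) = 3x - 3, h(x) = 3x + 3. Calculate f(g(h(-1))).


h(-1) = 0
g(0) = -3
f(-3) = -4

-4


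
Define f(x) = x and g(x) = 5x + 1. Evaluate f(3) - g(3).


f(3) = 3
g(3) = 16
Difference = -13

-13


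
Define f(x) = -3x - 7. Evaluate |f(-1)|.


4


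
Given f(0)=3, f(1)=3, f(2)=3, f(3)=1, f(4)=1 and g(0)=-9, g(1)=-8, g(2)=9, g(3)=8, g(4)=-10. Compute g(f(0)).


f(0) = 3
g(3) = 8

8


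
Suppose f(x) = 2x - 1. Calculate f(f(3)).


9


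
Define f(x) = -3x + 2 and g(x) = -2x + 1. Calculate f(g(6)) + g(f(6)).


68


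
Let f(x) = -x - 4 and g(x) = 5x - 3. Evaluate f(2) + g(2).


f(2) = -6
g(2) = 7
Sum = 1

1


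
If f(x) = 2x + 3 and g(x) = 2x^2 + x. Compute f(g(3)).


g(3) = 21
f(21) = 45

45


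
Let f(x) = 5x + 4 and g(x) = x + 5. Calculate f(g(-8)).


g(-8) = -3
f(-3) = -11

-11


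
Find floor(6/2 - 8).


6/2 = 3
3 - 8 = -5
floor(-5) = -5

-5


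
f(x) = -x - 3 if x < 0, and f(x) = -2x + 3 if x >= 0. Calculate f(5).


5 satisfies x >= 0
f(5) = -7

-7


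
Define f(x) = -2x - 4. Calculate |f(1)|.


6


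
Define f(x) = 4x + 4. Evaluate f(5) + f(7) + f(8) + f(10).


f(5) = 24
f(7) = 32
f(8) = 36
f(10) = 44
Sum = 136

136


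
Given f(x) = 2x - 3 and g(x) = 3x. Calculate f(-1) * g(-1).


15


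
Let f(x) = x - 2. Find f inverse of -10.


Solve x - 2 = -10
x = (-10 + 2) / 1 = -8

-8


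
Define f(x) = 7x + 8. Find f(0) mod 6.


2


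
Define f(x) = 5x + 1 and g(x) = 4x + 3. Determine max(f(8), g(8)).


f(8) = 41
g(8) = 35
max = 41

41


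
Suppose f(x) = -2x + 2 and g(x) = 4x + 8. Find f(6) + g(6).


f(6) = -10
g(6) = 32
Sum = 22

22


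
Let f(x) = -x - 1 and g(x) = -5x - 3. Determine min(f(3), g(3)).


f(3) = -4
g(3) = -18
min = -18

-18


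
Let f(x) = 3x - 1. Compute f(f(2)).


f(2) = 5
f(5) = 14

14


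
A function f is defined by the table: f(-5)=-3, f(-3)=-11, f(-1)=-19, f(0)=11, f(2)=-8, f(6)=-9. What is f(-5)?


Reading from the table at x = -5

-3


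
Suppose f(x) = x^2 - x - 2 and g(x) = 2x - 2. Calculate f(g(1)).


g(1) = 0
f(0) = 1*(0)^2 - 1*(0) - 2 = -2

-2


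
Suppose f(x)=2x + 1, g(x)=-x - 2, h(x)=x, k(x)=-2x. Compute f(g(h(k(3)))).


k(3) = -6
h(-6) = -6
g(-6) = 4
f(4) = 9

9


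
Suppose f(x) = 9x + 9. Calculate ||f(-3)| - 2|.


f(-3) = -18
|-18| = 18
|18 - 2| = 16

16


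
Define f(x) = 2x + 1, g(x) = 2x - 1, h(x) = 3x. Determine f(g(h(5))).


h(5) = 15
g(15) = 29
f(29) = 59

59


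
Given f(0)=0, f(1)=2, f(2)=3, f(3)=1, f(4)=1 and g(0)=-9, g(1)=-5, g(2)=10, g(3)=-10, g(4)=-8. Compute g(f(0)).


f(0) = 0
g(0) = -9

-9


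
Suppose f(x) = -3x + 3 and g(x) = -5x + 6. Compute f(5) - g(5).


f(5) = -12
g(5) = -19
Difference = 7

7


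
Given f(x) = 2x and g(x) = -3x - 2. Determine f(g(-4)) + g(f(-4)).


42


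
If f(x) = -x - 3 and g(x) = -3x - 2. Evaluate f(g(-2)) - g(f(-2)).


f(g(-2)) = -7
g(f(-2)) = 1
Difference = -8

-8


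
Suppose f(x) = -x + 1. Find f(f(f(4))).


f(4) = -3
f(-3) = 4
f(4) = -3

-3


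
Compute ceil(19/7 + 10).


19/7 = 2.7143
2.7143 + 10 = 12.7143
ceil(12.7143) = 13

13


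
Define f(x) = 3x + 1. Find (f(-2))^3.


f(-2) = -5
(-5)^3 = -125

-125


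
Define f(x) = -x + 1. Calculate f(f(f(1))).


f(1) = 0
f(0) = 1
f(1) = 0

0


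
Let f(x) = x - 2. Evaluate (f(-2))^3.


f(-2) = -4
(-4)^3 = -64

-64


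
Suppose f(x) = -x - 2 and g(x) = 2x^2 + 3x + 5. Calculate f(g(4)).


g(4) = 49
f(49) = -51

-51


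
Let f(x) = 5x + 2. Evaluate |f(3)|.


f(3) = 17
|17| = 17

17


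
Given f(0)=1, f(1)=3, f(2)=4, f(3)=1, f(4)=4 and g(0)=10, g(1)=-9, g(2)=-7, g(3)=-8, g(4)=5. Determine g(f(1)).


f(1) = 3
g(3) = -8

-8


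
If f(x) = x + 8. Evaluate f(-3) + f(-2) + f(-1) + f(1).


f(-3) = 5
f(-2) = 6
f(-1) = 7
f(1) = 9
Sum = 27

27


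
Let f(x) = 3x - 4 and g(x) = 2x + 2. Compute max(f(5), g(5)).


f(5) = 11
g(5) = 12
max = 12

12


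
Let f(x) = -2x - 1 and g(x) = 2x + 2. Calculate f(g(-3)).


g(-3) = -4
f(-4) = 7

7


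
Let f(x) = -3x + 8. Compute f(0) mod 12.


f(0) = 8
8 mod 12 = 8

8


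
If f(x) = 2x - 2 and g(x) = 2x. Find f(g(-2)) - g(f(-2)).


2


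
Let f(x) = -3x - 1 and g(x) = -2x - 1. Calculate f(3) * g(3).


f(3) = -10
g(3) = -7
Product = 70

70


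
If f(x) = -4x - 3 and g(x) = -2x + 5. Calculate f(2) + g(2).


-10


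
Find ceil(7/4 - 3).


7/4 = 1.75
1.75 - 3 = -1.25
ceil(-1.25) = -1

-1


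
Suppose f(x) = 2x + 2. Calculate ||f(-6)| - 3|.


f(-6) = -10
|-10| = 10
|10 - 3| = 7

7


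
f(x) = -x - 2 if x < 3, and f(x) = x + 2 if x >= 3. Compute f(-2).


-2 satisfies x < 3
f(-2) = 0

0


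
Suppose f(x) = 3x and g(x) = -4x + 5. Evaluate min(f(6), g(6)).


f(6) = 18
g(6) = -19
min = -19

-19


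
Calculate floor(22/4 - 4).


22/4 = 5.5
5.5 - 4 = 1.5
floor(1.5) = 1

1


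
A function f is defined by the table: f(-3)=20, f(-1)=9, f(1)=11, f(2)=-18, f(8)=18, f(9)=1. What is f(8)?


Reading from the table at x = 8

18


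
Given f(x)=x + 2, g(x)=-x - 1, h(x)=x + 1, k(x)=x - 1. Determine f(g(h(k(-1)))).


k(-1) = -2
h(-2) = -1
g(-1) = 0
f(0) = 2

2


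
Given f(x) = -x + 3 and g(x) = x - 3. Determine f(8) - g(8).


f(8) = -5
g(8) = 5
Difference = -10

-10


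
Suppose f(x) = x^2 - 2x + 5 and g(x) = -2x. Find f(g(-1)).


g(-1) = 2
f(2) = 1*(2)^2 - 2*(2) + 5 = 5

5


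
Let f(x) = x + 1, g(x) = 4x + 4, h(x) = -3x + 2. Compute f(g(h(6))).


h(6) = -16
g(-16) = -60
f(-60) = -59

-59


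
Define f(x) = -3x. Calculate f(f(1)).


f(1) = -3
f(-3) = 9

9


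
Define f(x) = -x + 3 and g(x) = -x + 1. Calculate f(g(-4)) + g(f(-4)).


f(g(-4)) = -2
g(f(-4)) = -6
Sum = -8

-8


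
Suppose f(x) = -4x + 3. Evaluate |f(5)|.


f(5) = -17
|-17| = 17

17


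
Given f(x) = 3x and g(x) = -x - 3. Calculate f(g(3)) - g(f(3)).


f(g(3)) = -18
g(f(3)) = -12
Difference = -6

-6


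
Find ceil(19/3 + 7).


14


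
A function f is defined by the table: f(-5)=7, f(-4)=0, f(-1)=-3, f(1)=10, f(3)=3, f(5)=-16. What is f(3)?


Reading from the table at x = 3

3


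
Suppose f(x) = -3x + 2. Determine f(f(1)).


f(1) = -1
f(-1) = 5

5


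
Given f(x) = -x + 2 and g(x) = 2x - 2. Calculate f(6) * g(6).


-40


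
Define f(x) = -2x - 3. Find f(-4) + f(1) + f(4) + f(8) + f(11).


-55


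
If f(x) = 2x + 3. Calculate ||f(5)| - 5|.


f(5) = 13
|13| = 13
|13 - 5| = 8

8


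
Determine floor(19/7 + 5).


19/7 = 2.7143
2.7143 + 5 = 7.7143
floor(7.7143) = 7

7


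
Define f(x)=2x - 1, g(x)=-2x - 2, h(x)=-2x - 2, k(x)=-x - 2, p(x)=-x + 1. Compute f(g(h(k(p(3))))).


p(3) = -2
k(-2) = 0
h(0) = -2
g(-2) = 2
f(2) = 3

3


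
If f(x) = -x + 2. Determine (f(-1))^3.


f(-1) = 3
(3)^3 = 27

27


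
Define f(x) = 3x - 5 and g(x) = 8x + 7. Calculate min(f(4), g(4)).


f(4) = 7
g(4) = 39
min = 7

7


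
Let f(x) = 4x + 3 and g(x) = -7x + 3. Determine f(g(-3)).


99


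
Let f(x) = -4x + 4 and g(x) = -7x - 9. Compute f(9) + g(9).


f(9) = -32
g(9) = -72
Sum = -104

-104


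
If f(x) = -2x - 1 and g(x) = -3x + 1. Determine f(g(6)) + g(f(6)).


f(g(6)) = 33
g(f(6)) = 40
Sum = 73

73


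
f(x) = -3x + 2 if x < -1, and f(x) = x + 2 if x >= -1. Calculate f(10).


10 satisfies x >= -1
f(10) = 12

12


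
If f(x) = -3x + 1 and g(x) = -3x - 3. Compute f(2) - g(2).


f(2) = -5
g(2) = -9
Difference = 4

4


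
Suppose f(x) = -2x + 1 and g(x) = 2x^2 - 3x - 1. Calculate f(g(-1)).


-7


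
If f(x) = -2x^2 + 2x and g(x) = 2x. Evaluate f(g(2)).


g(2) = 4
f(4) = (-2)*(4)^2 + 2*(4) = -24

-24


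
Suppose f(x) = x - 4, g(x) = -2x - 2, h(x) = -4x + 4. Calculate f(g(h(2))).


2


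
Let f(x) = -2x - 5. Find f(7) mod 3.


f(7) = -19
-19 mod 3 = 2

2


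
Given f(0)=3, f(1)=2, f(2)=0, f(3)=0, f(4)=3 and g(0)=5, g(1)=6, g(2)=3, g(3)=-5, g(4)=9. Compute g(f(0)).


-5


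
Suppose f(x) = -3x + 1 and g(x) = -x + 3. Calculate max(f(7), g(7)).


f(7) = -20
g(7) = -4
max = -4

-4


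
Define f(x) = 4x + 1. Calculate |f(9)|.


f(9) = 37
|37| = 37

37


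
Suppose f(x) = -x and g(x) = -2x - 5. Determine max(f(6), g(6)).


f(6) = -6
g(6) = -17
max = -6

-6


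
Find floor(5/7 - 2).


5/7 = 0.7143
0.7143 - 2 = -1.2857
floor(-1.2857) = -2

-2


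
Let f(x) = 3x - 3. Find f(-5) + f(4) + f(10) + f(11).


f(-5) = -18
f(4) = 9
f(10) = 27
f(11) = 30
Sum = 48

48


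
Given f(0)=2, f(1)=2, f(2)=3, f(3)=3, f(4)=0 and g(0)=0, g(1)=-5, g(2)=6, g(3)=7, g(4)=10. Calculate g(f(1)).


f(1) = 2
g(2) = 6

6


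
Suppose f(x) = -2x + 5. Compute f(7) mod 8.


f(7) = -9
-9 mod 8 = 7

7


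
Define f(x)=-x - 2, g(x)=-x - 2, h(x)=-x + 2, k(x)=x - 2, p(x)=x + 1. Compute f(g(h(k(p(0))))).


p(0) = 1
k(1) = -1
h(-1) = 3
g(3) = -5
f(-5) = 3

3


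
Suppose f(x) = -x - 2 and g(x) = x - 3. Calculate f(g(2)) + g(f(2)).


-8


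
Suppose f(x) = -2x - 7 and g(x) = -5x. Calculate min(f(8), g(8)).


f(8) = -23
g(8) = -40
min = -40

-40


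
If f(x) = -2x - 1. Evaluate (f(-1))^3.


f(-1) = 1
(1)^3 = 1

1


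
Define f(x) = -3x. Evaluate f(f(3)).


f(3) = -9
f(-9) = 27

27


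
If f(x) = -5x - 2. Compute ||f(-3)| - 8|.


f(-3) = 13
|13| = 13
|13 - 8| = 5

5


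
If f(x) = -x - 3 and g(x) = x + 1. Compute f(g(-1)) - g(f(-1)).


f(g(-1)) = -3
g(f(-1)) = -1
Difference = -2

-2


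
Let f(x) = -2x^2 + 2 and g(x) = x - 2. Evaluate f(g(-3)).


g(-3) = -5
f(-5) = (-2)*(-5)^2 + 2 = -48

-48


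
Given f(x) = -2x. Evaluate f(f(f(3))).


f(3) = -6
f(-6) = 12
f(12) = -24

-24


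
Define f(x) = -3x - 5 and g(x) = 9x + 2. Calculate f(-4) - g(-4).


f(-4) = 7
g(-4) = -34
Difference = 41

41


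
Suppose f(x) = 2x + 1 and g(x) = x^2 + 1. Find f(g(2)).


g(2) = 5
f(5) = 11

11


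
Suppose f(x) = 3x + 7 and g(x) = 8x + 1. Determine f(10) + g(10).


f(10) = 37
g(10) = 81
Sum = 118

118


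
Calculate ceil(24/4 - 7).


24/4 = 6
6 - 7 = -1
ceil(-1) = -1

-1


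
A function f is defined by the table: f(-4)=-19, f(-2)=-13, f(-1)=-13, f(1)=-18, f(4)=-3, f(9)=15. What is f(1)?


Reading from the table at x = 1

-18


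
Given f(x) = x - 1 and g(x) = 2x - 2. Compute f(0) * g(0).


f(0) = -1
g(0) = -2
Product = 2

2


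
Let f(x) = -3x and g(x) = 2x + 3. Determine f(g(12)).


-81


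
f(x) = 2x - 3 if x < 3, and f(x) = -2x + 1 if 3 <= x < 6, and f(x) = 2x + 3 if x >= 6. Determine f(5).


5 satisfies 3 <= x < 6
f(5) = -9

-9


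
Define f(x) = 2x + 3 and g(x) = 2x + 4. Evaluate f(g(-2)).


g(-2) = 0
f(0) = 3

3


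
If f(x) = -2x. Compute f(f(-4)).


f(-4) = 8
f(8) = -16

-16


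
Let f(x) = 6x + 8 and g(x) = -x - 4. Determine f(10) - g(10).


f(10) = 68
g(10) = -14
Difference = 82

82


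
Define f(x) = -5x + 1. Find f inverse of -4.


1


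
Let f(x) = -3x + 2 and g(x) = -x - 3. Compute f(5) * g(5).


f(5) = -13
g(5) = -8
Product = 104

104


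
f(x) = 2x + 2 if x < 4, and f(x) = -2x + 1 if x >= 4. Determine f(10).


10 satisfies x >= 4
f(10) = -19

-19


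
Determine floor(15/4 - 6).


15/4 = 3.75
3.75 - 6 = -2.25
floor(-2.25) = -3

-3


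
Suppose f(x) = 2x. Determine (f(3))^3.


f(3) = 6
(6)^3 = 216

216


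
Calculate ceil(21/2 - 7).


21/2 = 10.5
10.5 - 7 = 3.5
ceil(3.5) = 4

4


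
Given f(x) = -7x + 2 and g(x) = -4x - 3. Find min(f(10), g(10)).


-68


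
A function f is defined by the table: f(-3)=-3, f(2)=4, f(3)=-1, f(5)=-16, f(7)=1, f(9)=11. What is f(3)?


Reading from the table at x = 3

-1


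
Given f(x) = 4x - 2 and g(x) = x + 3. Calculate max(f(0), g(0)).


f(0) = -2
g(0) = 3
max = 3

3


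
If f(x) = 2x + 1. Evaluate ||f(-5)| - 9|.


f(-5) = -9
|-9| = 9
|9 - 9| = 0

0


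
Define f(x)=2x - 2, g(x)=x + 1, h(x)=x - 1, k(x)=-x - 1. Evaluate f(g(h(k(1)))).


k(1) = -2
h(-2) = -3
g(-3) = -2
f(-2) = -6

-6


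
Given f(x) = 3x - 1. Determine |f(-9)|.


28


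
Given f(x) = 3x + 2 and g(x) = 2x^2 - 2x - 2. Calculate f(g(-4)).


116


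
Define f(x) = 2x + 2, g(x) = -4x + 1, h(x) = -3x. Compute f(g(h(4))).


h(4) = -12
g(-12) = 49
f(49) = 100

100


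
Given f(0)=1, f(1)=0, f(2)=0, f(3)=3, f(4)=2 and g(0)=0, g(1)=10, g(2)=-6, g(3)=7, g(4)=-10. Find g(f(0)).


f(0) = 1
g(1) = 10

10


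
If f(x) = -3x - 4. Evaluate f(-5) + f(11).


f(-5) = 11
f(11) = -37
Sum = -26

-26


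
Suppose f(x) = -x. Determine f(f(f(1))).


f(1) = -1
f(-1) = 1
f(1) = -1

-1


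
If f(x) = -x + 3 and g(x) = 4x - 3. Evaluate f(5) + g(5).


15


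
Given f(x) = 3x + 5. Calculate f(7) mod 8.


f(7) = 26
26 mod 8 = 2

2


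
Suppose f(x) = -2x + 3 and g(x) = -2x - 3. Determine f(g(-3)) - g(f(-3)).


18


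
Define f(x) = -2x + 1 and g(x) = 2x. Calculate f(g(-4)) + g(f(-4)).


35


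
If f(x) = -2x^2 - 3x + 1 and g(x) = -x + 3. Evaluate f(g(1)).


g(1) = 2
f(2) = (-2)*(2)^2 - 3*(2) + 1 = -13

-13


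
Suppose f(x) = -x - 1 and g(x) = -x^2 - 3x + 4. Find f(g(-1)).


g(-1) = 6
f(6) = -7

-7


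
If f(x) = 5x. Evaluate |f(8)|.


f(8) = 40
|40| = 40

40


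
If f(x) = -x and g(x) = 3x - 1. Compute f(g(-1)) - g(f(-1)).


2


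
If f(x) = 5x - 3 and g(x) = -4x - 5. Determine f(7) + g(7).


f(7) = 32
g(7) = -33
Sum = -1

-1


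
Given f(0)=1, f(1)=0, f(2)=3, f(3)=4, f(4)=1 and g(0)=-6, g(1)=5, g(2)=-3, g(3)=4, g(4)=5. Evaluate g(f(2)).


4


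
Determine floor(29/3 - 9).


0


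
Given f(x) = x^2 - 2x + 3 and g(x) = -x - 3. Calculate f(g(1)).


27


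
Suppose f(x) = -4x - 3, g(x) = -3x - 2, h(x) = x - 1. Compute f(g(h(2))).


h(2) = 1
g(1) = -5
f(-5) = 17

17


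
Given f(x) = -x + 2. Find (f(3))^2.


f(3) = -1
(-1)^2 = 1

1


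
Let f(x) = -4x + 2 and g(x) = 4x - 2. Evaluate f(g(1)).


g(1) = 2
f(2) = -6

-6


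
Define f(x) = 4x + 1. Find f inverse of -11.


Solve 4x + 1 = -11
x = (-11 - 1) / 4 = -3

-3


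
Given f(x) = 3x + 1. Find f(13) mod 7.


f(13) = 40
40 mod 7 = 5

5


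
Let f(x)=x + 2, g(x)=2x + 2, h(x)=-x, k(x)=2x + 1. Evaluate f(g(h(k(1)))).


k(1) = 3
h(3) = -3
g(-3) = -4
f(-4) = -2

-2


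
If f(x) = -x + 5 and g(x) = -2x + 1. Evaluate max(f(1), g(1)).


f(1) = 4
g(1) = -1
max = 4

4


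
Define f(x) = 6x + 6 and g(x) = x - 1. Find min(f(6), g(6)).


f(6) = 42
g(6) = 5
min = 5

5


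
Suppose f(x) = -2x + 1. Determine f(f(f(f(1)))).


f(1) = -1
f(-1) = 3
f(3) = -5
f(-5) = 11

11


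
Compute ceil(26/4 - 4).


26/4 = 6.5
6.5 - 4 = 2.5
ceil(2.5) = 3

3
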